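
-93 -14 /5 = -479 /5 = -95.80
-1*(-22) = 22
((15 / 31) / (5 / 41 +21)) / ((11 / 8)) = 2460 / 147653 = 0.02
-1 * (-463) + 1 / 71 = 32874 / 71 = 463.01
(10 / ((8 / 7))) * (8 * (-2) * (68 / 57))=-9520 / 57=-167.02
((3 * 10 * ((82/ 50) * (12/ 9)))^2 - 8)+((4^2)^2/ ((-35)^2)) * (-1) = 1052312/ 245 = 4295.15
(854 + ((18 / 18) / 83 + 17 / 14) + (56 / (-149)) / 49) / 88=148070849 / 15236144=9.72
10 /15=2 /3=0.67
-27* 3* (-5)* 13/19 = 5265/19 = 277.11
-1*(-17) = 17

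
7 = 7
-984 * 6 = -5904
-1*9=-9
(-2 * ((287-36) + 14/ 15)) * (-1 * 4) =30232/ 15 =2015.47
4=4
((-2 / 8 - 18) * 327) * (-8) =47742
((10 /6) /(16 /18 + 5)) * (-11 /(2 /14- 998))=21 /6731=0.00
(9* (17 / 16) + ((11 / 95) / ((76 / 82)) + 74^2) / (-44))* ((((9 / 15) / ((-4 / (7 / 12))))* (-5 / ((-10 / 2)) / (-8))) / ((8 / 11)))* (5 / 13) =-255498649 / 384450560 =-0.66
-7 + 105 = 98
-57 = -57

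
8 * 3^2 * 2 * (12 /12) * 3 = 432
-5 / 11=-0.45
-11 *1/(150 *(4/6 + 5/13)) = -143/2050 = -0.07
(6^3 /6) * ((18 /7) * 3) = 1944 /7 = 277.71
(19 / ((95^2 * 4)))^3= 1 / 6859000000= 0.00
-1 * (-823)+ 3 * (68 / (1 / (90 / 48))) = 2411 / 2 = 1205.50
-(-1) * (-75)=-75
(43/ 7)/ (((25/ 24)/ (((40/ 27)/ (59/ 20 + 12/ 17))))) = 187136/ 78309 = 2.39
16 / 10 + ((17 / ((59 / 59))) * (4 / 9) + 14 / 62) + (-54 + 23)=-30158 / 1395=-21.62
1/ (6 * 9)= 1/ 54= 0.02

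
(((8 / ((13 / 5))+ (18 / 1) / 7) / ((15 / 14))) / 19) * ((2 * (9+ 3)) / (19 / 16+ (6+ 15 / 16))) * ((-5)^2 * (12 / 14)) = 394752 / 22477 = 17.56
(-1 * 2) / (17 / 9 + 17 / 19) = -171 / 238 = -0.72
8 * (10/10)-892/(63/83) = -73532/63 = -1167.17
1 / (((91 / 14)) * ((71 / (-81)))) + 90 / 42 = 12711 / 6461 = 1.97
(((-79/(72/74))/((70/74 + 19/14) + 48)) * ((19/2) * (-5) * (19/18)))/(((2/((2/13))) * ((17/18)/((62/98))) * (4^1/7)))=6051589205/829237968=7.30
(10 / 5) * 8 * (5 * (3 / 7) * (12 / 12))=34.29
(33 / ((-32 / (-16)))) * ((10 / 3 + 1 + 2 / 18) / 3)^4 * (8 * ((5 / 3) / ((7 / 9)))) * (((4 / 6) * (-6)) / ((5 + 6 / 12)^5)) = -6553600000 / 6051754863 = -1.08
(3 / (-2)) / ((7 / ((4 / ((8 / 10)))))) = -1.07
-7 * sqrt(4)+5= -9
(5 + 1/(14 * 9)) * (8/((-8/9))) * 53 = -33443/14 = -2388.79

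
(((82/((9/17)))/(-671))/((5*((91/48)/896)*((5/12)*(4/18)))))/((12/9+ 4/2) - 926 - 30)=77082624/311629175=0.25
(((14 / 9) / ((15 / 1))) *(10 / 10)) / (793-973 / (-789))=1841 / 14099625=0.00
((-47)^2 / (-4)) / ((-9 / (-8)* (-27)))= 4418 / 243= 18.18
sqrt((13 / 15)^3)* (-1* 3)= -13* sqrt(195) / 75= -2.42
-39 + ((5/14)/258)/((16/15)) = -751271/19264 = -39.00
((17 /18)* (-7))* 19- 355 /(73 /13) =-248123 /1314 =-188.83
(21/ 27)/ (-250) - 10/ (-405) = 437/ 20250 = 0.02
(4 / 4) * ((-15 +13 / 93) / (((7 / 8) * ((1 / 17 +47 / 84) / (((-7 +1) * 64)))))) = 288694272 / 27373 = 10546.68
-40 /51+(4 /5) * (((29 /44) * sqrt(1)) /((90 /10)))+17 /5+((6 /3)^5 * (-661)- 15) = -178097801 /8415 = -21164.33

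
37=37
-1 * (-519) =519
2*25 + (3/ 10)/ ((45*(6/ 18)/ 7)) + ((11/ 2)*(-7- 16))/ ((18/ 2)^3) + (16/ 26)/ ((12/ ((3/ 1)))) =11874757/ 236925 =50.12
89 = 89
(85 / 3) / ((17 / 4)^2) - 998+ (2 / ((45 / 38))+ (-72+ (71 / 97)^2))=-1066.21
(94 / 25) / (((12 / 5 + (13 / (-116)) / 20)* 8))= 5452 / 27775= 0.20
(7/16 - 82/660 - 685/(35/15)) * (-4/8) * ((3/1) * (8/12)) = 5419411/18480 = 293.26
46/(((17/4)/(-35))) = -6440/17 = -378.82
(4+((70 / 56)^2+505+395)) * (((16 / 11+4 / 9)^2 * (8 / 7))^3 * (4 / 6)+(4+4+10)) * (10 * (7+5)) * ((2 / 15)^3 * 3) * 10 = 7261817403310727970256 / 14531746106004435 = 499720.91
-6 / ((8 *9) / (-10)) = 5 / 6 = 0.83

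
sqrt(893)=29.88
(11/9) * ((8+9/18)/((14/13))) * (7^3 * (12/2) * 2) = 119119/3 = 39706.33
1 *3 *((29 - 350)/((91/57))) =-54891/91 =-603.20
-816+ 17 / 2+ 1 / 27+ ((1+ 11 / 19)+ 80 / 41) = -33818237 / 42066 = -803.93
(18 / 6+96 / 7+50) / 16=467 / 112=4.17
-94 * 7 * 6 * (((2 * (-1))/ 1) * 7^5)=132708072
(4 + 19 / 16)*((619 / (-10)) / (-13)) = 51377 / 2080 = 24.70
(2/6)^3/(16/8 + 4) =1/162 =0.01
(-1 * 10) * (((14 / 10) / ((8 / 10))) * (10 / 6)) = -175 / 6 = -29.17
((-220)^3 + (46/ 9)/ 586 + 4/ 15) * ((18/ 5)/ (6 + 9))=-280787752738/ 109875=-2555519.93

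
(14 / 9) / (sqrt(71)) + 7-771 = -764 + 14 * sqrt(71) / 639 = -763.82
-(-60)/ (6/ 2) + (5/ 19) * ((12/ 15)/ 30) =5702/ 285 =20.01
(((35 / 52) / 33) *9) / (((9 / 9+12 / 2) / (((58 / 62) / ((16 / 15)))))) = 6525 / 283712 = 0.02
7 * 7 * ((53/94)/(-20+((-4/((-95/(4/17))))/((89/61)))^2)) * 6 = -160960114002975/19420120440428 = -8.29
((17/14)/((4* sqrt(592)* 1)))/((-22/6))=-51* sqrt(37)/91168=-0.00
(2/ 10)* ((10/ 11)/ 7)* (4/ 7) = 8/ 539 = 0.01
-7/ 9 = -0.78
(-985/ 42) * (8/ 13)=-3940/ 273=-14.43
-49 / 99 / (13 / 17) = -833 / 1287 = -0.65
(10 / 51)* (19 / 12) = 95 / 306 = 0.31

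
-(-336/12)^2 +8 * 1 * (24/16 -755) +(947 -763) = -6628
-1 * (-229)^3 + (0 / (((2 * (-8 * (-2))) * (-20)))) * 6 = 12008989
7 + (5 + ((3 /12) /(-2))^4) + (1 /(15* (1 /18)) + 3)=331781 /20480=16.20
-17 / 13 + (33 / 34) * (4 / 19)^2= -100897 / 79781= -1.26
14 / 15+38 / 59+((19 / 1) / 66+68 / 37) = 2667689 / 720390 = 3.70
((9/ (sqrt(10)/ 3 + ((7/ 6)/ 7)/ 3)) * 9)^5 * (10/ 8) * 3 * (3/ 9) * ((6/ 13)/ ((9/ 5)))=-17887849008534051073200/ 77520326855387 + 21940582600534176036000 * sqrt(10)/ 77520326855387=664269196.08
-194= -194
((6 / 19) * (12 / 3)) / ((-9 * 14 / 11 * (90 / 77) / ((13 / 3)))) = -3146 / 7695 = -0.41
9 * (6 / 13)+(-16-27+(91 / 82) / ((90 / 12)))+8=-245432 / 7995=-30.70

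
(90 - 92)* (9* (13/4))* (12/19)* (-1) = 702/19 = 36.95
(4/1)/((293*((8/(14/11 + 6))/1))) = 40/3223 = 0.01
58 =58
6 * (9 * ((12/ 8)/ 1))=81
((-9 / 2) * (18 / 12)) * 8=-54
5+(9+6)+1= 21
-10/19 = -0.53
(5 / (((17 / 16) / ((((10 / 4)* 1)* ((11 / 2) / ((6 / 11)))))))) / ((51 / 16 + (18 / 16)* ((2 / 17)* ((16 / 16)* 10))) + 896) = 96800 / 734817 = 0.13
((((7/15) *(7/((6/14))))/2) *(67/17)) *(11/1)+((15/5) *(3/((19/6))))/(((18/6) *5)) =4808537/29070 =165.41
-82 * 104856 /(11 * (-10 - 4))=4299096 /77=55832.42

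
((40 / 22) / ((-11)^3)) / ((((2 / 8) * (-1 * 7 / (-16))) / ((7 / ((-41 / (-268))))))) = -0.57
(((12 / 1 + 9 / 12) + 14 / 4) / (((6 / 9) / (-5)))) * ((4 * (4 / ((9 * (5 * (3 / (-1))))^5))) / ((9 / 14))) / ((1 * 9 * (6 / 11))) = 2002 / 145282683375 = 0.00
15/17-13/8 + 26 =3435/136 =25.26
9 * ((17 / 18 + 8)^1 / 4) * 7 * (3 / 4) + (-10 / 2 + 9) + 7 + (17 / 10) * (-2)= 18121 / 160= 113.26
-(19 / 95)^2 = -1 / 25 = -0.04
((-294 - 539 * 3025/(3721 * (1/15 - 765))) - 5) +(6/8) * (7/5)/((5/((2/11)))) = -1751701071679/5870528675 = -298.39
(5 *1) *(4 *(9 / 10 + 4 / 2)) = 58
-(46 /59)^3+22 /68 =-1050255 /6982886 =-0.15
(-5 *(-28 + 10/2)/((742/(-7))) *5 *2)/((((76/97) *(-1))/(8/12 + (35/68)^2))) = 720780325/55876416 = 12.90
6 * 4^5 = 6144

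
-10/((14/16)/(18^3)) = -466560/7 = -66651.43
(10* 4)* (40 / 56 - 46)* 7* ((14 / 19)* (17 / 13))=-3017840 / 247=-12217.98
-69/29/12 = -23/116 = -0.20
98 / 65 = 1.51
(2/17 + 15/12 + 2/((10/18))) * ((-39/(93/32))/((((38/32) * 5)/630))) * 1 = -354122496/50065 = -7073.25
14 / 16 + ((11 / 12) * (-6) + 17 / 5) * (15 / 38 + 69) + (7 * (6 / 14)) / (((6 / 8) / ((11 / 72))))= -986621 / 6840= -144.24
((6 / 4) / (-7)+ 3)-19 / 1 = -227 / 14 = -16.21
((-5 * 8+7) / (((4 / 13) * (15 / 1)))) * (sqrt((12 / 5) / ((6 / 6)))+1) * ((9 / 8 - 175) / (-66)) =-48.02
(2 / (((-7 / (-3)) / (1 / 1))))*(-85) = -510 / 7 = -72.86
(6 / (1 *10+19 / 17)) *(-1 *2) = -68 / 63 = -1.08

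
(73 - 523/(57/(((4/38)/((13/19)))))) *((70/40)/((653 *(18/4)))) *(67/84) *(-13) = -3554149/8039736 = -0.44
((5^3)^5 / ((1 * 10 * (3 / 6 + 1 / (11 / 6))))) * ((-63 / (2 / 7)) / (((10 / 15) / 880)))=-19541381835937500 / 23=-849625297214673.91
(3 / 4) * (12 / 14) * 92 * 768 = 317952 / 7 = 45421.71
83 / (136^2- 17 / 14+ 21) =1162 / 259221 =0.00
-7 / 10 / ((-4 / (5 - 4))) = 7 / 40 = 0.18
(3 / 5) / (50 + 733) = 1 / 1305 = 0.00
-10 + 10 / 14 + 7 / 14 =-123 / 14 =-8.79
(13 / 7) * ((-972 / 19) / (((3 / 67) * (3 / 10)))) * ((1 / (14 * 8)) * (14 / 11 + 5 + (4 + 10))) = -26221455 / 20482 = -1280.22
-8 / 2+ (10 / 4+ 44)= 85 / 2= 42.50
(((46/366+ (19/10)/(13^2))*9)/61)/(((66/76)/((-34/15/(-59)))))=27356162/30609225075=0.00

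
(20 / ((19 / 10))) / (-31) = -200 / 589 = -0.34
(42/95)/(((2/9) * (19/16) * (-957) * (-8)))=126/575795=0.00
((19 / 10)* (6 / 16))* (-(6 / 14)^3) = -1539 / 27440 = -0.06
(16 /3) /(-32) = -1 /6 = -0.17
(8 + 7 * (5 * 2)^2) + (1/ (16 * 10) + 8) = 114561/ 160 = 716.01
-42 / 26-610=-7951 / 13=-611.62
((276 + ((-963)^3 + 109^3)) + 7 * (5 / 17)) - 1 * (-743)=-15159925048 / 17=-891760296.94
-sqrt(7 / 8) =-sqrt(14) / 4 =-0.94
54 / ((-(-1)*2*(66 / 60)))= 270 / 11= 24.55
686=686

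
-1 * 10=-10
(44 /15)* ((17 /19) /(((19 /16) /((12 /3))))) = 47872 /5415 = 8.84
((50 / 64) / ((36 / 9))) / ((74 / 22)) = 275 / 4736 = 0.06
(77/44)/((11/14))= 49/22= 2.23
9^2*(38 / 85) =3078 / 85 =36.21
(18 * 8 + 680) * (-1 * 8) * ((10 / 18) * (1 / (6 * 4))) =-4120 / 27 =-152.59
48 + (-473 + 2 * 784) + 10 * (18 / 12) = 1158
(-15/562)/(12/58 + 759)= -145/4124518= -0.00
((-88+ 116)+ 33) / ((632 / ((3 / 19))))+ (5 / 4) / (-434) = 16103 / 1302868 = 0.01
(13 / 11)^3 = 2197 / 1331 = 1.65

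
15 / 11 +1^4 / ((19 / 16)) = 461 / 209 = 2.21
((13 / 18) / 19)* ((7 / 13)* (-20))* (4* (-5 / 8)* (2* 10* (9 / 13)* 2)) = 28.34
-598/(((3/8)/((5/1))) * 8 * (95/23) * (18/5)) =-34385/513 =-67.03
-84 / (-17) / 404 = 0.01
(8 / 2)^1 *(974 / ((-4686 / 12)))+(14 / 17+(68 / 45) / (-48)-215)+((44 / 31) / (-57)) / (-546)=-86150277405151 / 384282318420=-224.18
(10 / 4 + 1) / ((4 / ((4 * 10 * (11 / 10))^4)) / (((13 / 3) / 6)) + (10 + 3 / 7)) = 149221072 / 444617951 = 0.34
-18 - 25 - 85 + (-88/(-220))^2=-3196/25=-127.84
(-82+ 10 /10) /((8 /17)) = -1377 /8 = -172.12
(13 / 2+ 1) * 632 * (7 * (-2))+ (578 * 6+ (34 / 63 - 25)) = -3963737 / 63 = -62916.46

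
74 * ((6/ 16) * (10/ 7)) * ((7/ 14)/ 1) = 555/ 28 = 19.82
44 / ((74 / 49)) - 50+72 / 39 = -9148 / 481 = -19.02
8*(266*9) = 19152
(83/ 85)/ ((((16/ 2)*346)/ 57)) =4731/ 235280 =0.02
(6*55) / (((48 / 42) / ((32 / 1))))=9240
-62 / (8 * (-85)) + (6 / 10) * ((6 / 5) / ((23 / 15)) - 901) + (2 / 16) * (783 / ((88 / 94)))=-299687461 / 688160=-435.49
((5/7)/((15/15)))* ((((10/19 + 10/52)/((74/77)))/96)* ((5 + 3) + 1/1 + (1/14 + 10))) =1737725/16377088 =0.11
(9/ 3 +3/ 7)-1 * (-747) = 5253/ 7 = 750.43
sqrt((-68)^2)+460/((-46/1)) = 58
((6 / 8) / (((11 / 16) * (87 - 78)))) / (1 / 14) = 56 / 33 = 1.70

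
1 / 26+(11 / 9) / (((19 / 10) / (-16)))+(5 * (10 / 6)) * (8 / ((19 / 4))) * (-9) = -607189 / 4446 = -136.57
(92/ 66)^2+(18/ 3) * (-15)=-95894/ 1089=-88.06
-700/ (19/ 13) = -9100/ 19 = -478.95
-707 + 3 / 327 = -77062 / 109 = -706.99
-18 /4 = -9 /2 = -4.50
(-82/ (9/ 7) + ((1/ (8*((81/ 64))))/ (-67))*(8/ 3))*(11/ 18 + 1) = -15057235/ 146529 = -102.76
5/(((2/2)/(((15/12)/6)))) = 25/24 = 1.04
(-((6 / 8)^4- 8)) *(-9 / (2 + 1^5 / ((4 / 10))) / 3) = -5.12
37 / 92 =0.40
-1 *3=-3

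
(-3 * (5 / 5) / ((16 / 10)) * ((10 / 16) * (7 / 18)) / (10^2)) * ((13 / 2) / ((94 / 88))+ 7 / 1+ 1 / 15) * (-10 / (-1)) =-8113 / 13536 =-0.60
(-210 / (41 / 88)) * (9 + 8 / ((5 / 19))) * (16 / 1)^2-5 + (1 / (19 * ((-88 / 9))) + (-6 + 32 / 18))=-2804902813393 / 616968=-4546269.52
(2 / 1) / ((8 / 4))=1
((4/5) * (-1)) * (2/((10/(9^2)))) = -324/25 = -12.96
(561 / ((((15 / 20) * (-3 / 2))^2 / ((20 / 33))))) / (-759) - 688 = -688.35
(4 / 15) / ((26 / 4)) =8 / 195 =0.04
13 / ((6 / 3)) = 13 / 2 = 6.50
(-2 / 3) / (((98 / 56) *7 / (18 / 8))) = -6 / 49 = -0.12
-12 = -12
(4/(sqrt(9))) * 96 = 128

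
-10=-10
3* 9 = 27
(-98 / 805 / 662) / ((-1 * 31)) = 7 / 1180015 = 0.00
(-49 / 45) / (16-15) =-49 / 45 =-1.09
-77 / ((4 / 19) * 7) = -209 / 4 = -52.25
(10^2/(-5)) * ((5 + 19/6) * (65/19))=-31850/57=-558.77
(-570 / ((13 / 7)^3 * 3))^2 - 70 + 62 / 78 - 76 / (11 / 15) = 112624249043 / 159284697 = 707.06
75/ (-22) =-75/ 22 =-3.41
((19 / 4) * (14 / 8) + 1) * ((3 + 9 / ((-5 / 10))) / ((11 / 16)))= -2235 / 11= -203.18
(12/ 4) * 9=27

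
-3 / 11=-0.27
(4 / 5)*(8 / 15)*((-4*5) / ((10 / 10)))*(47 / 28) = -1504 / 105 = -14.32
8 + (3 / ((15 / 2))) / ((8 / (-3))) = 157 / 20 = 7.85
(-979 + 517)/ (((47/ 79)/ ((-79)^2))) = -4846468.47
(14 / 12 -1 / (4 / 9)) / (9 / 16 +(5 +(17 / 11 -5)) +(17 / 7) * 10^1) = -4004 / 97551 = -0.04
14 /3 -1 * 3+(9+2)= 38 /3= 12.67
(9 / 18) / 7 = 1 / 14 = 0.07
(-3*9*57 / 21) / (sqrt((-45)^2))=-57 / 35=-1.63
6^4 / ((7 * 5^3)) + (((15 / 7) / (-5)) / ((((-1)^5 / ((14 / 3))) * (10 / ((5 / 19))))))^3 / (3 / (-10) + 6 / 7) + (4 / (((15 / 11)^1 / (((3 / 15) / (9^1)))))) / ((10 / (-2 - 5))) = 3024560888 / 2106570375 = 1.44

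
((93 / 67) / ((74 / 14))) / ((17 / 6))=3906 / 42143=0.09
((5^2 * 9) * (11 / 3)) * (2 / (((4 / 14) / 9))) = 51975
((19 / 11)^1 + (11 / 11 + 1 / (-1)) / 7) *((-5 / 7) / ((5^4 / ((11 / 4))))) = -19 / 3500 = -0.01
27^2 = 729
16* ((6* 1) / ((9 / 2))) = 64 / 3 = 21.33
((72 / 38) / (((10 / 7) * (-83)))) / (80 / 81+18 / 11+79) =-112266 / 573452395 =-0.00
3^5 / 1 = 243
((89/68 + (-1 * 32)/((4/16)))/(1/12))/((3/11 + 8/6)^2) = -28145205/47753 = -589.39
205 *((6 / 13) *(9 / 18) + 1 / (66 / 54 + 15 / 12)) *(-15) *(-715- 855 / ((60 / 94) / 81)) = 493676843625 / 2314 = 213343493.36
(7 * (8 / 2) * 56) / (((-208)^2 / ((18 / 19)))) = 441 / 12844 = 0.03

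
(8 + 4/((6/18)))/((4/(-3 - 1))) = -20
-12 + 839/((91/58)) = 47570/91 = 522.75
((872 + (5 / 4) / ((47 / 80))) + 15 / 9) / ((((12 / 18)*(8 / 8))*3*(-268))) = -1.63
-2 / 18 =-1 / 9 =-0.11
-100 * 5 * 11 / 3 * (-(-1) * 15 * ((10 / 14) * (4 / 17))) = -550000 / 119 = -4621.85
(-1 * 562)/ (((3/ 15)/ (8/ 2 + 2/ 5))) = -12364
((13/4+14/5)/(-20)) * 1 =-121/400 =-0.30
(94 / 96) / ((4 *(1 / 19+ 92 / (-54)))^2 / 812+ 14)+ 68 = 116814705905 / 1716104992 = 68.07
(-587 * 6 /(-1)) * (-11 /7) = -38742 /7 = -5534.57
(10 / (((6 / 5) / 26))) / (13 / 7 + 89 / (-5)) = -11375 / 837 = -13.59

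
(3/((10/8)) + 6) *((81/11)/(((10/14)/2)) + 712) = 1692348/275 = 6153.99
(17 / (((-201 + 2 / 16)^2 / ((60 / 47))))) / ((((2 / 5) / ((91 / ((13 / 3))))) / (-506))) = -1734163200 / 121375103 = -14.29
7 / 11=0.64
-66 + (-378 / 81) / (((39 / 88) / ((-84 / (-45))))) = -150326 / 1755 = -85.66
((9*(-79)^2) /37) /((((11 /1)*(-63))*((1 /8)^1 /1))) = -17.52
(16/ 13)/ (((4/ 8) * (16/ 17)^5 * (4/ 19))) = 26977283/ 1703936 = 15.83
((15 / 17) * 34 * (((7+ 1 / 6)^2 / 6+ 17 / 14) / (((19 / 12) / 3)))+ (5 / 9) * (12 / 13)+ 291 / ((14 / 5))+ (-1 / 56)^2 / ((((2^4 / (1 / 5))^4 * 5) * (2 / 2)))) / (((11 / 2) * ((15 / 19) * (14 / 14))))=152.01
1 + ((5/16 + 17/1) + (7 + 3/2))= 429/16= 26.81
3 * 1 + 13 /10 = 43 /10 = 4.30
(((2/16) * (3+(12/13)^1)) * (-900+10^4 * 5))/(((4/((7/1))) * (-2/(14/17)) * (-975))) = 24059/1352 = 17.80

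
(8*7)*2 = 112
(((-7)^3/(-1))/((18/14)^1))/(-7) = -343/9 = -38.11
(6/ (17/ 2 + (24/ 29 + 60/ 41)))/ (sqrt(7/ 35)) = 14268 * sqrt(5)/ 25661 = 1.24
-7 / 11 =-0.64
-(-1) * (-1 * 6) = -6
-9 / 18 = -1 / 2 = -0.50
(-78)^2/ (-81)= -676/ 9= -75.11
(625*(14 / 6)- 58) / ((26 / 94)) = 197447 / 39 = 5062.74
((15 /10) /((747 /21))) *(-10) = -35 /83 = -0.42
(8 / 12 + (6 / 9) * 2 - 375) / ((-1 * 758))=373 / 758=0.49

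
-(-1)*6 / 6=1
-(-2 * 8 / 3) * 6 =32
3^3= 27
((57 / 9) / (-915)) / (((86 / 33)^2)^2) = -2503611 / 16683748880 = -0.00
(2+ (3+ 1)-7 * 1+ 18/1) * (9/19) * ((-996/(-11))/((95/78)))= 11886264/19855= 598.65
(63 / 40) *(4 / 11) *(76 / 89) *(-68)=-162792 / 4895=-33.26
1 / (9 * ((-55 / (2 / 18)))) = -1 / 4455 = -0.00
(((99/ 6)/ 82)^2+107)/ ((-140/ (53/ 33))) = -152584933/ 124259520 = -1.23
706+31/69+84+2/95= 5181533/6555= 790.47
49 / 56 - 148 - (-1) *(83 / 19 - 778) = -139955 / 152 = -920.76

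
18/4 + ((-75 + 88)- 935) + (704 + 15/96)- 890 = -35307/32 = -1103.34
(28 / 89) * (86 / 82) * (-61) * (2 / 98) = -10492 / 25543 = -0.41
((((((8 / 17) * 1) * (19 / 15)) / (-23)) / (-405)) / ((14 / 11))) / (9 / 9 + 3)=0.00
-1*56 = -56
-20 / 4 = -5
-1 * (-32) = 32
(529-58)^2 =221841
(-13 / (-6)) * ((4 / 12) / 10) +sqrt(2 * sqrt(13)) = 13 / 180 +13^(1 / 4) * sqrt(2) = 2.76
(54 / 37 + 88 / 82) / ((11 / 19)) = 72998 / 16687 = 4.37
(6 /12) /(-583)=-0.00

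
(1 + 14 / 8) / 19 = 11 / 76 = 0.14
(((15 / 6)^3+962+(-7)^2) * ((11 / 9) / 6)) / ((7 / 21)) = 90343 / 144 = 627.38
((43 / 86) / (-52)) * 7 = -7 / 104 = -0.07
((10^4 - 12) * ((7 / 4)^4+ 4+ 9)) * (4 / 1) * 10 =71526565 / 8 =8940820.62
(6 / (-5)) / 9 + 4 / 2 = 28 / 15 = 1.87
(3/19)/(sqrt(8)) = 3 * sqrt(2)/76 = 0.06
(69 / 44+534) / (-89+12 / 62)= -730515 / 121132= -6.03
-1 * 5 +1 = -4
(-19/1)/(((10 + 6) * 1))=-19/16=-1.19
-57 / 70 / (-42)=19 / 980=0.02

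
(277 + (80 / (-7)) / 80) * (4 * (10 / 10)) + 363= 10293 / 7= 1470.43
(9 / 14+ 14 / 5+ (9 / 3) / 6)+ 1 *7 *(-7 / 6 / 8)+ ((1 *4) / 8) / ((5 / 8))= 3.72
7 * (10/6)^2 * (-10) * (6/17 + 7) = -218750/153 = -1429.74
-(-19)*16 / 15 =304 / 15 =20.27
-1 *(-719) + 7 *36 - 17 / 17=970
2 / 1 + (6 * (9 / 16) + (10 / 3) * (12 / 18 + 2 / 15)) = 193 / 24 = 8.04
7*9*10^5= 6300000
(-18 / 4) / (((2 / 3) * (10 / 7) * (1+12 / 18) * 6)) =-189 / 400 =-0.47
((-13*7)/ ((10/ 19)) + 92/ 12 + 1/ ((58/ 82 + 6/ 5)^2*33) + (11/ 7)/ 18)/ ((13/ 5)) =-87478834886/ 1377304929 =-63.51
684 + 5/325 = 44461/65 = 684.02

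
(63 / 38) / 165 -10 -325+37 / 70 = -334.46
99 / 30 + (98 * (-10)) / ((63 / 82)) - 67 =-120533 / 90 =-1339.26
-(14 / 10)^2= -49 / 25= -1.96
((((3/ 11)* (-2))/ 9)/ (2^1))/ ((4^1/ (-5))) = 5/ 132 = 0.04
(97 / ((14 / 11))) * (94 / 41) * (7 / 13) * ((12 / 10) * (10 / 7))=601788 / 3731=161.29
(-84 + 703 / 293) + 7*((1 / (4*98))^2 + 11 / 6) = -1326920689 / 19295808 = -68.77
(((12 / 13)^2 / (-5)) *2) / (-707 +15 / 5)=9 / 18590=0.00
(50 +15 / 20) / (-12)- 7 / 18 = -665 / 144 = -4.62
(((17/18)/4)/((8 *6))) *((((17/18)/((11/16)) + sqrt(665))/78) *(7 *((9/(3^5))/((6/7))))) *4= 14161/135104112 + 833 *sqrt(665)/10917504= 0.00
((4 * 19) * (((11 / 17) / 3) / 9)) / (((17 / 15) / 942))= 1312520 / 867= 1513.86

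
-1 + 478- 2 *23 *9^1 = 63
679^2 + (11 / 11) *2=461043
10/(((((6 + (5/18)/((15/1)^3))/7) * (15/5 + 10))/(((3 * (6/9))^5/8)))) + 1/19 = 65585713/18006547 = 3.64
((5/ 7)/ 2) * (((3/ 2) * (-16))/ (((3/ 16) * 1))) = -320/ 7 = -45.71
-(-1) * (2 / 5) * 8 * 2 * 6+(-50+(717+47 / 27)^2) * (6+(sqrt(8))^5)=3765610516 / 1215+48199217408 * sqrt(2) / 729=96602679.37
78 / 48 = 13 / 8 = 1.62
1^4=1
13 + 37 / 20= 297 / 20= 14.85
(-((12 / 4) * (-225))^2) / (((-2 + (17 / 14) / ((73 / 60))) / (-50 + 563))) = 119438904375 / 512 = 233279110.11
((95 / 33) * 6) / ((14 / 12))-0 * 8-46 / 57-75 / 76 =228427 / 17556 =13.01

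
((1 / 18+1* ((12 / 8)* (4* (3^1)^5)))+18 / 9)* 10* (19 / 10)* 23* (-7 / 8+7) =562755053 / 144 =3908021.20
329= 329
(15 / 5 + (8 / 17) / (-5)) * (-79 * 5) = -19513 / 17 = -1147.82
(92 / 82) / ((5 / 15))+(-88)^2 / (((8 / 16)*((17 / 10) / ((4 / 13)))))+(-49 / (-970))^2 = 23927878411661 / 8525494900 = 2806.63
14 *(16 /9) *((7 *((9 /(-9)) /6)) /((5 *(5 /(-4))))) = 3136 /675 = 4.65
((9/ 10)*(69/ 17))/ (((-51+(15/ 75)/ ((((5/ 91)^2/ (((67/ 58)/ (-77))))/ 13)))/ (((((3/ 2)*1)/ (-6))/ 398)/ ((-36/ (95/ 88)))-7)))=1766087452425/ 4414803524864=0.40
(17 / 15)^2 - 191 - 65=-57311 / 225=-254.72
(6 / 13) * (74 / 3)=148 / 13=11.38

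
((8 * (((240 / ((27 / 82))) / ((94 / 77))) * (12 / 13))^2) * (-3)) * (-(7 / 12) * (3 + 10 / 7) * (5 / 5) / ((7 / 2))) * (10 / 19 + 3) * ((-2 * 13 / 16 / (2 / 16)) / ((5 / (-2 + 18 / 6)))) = -242257685626880 / 4910607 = -49333551.97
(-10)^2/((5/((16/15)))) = 64/3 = 21.33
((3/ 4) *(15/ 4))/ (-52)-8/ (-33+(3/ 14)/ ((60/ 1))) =1447925/ 7686848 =0.19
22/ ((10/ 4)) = 8.80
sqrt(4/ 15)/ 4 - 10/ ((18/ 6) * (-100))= 0.16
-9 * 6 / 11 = -54 / 11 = -4.91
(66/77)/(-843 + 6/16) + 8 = 125816/15729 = 8.00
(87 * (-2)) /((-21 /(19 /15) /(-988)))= -10369.30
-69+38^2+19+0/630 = 1394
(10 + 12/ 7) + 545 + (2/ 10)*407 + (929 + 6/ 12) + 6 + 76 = 115473/ 70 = 1649.61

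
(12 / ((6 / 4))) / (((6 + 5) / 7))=56 / 11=5.09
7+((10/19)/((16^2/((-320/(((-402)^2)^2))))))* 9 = 771868538759/110266934112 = 7.00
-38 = -38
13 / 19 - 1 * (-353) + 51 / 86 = 354.28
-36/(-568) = 0.06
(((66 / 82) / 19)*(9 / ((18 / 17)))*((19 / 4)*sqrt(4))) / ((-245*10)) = -0.00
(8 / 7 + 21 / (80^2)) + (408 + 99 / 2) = 20547347 / 44800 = 458.65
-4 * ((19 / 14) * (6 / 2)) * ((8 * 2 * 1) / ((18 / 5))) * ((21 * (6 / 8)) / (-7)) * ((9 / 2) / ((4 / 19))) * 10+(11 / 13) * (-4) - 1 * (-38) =3170925 / 91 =34845.33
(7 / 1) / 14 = 1 / 2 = 0.50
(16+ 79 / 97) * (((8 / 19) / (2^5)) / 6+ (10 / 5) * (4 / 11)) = 5967829 / 486552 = 12.27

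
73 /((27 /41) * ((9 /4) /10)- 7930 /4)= -119720 /3251057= -0.04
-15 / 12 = -5 / 4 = -1.25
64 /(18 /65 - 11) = -4160 /697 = -5.97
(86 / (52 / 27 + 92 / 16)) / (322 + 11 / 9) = 83592 / 2411561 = 0.03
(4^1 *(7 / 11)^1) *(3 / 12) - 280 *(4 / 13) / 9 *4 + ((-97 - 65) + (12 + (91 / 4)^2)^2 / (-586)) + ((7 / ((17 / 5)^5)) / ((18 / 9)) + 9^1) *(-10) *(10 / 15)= -202382820496720711 / 274132631545344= -738.27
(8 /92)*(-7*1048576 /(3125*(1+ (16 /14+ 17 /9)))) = -462422016 /9128125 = -50.66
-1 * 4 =-4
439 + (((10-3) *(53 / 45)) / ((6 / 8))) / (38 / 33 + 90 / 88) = 819283 / 1845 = 444.06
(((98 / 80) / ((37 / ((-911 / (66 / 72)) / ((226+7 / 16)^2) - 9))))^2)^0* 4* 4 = 16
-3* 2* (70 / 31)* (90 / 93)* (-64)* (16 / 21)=614400 / 961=639.33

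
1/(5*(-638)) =-1/3190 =-0.00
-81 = -81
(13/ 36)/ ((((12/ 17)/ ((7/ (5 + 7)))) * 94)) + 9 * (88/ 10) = 192976951/ 2436480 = 79.20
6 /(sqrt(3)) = 2 * sqrt(3) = 3.46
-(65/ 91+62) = -439/ 7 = -62.71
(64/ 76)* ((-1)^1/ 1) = -16/ 19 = -0.84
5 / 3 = 1.67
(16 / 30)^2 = 64 / 225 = 0.28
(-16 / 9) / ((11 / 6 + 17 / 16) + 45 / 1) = -256 / 6897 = -0.04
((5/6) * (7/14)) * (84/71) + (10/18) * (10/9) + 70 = 408955/5751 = 71.11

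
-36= -36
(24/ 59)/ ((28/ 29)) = 174/ 413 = 0.42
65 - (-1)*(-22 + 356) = 399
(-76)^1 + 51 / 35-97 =-6004 / 35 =-171.54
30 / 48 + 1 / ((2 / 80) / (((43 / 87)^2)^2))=1380465125 / 458318088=3.01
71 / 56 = 1.27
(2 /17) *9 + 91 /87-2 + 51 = 75584 /1479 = 51.10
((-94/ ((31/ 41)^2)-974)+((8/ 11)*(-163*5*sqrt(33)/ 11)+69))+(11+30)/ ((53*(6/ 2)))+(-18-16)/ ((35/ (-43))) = -5494485062/ 5347965-6520*sqrt(33)/ 121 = -1336.94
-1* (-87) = 87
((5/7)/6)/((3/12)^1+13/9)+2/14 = 13/61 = 0.21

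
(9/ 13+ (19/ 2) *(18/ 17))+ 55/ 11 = 3481/ 221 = 15.75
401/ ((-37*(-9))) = 401/ 333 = 1.20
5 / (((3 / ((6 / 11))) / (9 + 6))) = 150 / 11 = 13.64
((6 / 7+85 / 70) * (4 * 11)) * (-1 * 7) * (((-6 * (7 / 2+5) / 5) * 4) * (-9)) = -1171368 / 5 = -234273.60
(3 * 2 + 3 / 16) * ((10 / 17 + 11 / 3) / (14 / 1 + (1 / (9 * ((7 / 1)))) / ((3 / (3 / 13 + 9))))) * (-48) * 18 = -1619.12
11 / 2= 5.50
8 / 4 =2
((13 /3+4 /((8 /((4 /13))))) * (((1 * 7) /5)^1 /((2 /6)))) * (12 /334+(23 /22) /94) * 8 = 7962010 /1122407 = 7.09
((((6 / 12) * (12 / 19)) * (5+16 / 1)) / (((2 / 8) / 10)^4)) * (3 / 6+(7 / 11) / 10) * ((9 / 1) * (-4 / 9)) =-7999488000 / 209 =-38275062.20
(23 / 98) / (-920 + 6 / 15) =-115 / 450604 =-0.00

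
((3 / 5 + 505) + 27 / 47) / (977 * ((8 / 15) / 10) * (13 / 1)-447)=1784265 / 812113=2.20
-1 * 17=-17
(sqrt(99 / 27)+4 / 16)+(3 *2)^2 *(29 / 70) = sqrt(33) / 3+2123 / 140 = 17.08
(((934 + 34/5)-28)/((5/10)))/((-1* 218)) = -4564/545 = -8.37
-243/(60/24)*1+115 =17.80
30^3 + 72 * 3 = 27216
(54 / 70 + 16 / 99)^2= 10452289 / 12006225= 0.87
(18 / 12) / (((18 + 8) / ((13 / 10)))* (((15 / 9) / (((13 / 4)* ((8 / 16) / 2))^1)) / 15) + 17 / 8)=1404 / 4549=0.31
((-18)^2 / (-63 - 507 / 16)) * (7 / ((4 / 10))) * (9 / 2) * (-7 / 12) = 15876 / 101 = 157.19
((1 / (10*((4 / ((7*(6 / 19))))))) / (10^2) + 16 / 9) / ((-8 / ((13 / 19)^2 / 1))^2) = 17370486029 / 2852466048000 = 0.01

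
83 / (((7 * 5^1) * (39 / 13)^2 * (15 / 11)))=913 / 4725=0.19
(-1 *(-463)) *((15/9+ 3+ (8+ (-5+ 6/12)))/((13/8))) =90748/39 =2326.87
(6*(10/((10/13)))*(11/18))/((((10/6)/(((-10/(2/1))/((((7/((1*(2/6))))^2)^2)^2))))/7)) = -143/5403265623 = -0.00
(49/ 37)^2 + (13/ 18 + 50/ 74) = 77665/ 24642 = 3.15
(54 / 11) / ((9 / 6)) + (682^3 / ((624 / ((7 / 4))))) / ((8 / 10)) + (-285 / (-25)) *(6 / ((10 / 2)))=381654595301 / 343200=1112047.19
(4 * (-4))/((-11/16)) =23.27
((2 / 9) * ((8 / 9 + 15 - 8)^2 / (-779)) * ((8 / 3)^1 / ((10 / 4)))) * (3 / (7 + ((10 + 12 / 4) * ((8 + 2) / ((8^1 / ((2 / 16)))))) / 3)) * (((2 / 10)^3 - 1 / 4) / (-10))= -0.00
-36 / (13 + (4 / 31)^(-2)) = -576 / 1169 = -0.49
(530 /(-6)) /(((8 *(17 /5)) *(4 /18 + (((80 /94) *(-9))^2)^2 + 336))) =-19396731975 /22566664240016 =-0.00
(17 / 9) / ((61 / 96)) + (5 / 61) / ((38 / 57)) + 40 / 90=3887 / 1098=3.54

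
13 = 13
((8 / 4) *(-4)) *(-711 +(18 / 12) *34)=5280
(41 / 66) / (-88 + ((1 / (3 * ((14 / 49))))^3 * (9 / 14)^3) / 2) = -2624 / 370821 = -0.01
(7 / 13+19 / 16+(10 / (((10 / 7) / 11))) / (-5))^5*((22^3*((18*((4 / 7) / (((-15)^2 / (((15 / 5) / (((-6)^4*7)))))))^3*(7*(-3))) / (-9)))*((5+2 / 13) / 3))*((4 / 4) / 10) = -51868482276395056280401877 / 2383960674215020013568000000000000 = -0.00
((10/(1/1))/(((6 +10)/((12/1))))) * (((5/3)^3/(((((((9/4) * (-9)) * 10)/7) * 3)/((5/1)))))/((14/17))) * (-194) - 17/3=1018232/2187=465.58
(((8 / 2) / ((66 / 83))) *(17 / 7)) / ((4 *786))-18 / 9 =-724853 / 363132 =-2.00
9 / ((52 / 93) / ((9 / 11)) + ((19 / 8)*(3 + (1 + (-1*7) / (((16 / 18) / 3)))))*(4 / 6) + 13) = -241056 / 465761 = -0.52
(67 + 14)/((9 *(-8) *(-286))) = 9/2288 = 0.00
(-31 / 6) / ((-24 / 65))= 2015 / 144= 13.99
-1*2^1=-2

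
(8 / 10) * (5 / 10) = 2 / 5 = 0.40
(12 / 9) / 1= 4 / 3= 1.33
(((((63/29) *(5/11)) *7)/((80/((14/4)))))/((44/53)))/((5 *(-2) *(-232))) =163611/1042032640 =0.00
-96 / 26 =-3.69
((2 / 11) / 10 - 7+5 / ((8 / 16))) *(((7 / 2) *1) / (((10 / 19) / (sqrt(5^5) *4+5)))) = 11039 / 110+22078 *sqrt(5) / 11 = 4588.35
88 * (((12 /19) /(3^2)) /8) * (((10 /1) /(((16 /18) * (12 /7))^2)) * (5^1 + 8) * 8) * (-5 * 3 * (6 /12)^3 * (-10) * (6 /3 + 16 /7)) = 16891875 /608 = 27782.69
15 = 15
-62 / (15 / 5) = -62 / 3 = -20.67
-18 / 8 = -9 / 4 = -2.25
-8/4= -2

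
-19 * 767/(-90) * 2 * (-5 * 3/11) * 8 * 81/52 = -60534/11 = -5503.09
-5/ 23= -0.22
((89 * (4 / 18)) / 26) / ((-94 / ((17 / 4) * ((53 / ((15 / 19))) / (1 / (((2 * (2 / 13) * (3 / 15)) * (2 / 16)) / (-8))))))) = 1523591 / 686275200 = 0.00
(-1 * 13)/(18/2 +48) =-0.23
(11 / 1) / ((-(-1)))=11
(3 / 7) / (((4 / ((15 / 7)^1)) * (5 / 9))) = 81 / 196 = 0.41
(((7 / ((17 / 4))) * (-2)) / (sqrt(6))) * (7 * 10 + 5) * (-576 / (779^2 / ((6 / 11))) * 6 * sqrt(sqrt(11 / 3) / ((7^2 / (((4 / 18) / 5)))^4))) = 0.00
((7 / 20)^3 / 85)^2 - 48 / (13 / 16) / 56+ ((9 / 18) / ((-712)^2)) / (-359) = -126230242550170591299 / 119655779297600000000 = -1.05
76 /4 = 19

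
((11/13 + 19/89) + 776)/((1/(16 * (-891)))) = -11077762.18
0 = 0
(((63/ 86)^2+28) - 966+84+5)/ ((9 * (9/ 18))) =-2091745/ 11094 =-188.55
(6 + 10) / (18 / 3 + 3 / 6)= 32 / 13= 2.46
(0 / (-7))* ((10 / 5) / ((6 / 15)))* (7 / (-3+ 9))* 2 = 0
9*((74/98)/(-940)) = -333/46060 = -0.01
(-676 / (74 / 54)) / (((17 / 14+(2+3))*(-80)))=0.99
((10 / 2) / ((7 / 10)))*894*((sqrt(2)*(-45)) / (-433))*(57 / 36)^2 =2352.85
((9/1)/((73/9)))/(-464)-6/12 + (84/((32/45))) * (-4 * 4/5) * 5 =-1890.50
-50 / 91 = -0.55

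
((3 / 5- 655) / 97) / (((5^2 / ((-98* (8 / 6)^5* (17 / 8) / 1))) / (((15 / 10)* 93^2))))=335267652608 / 109125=3072326.71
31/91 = 0.34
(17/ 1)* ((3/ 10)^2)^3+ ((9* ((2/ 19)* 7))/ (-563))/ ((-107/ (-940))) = -104255232453/ 1144579000000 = -0.09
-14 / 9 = -1.56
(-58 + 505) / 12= 149 / 4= 37.25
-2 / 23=-0.09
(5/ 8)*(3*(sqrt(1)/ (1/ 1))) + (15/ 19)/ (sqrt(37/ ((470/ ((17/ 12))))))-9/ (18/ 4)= -1/ 8 + 30*sqrt(886890)/ 11951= 2.24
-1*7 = -7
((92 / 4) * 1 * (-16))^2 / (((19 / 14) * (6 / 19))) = 315989.33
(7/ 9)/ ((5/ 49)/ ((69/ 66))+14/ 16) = 0.80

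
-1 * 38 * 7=-266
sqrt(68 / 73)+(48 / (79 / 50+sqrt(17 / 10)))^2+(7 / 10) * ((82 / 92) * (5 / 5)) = -4550400000 * sqrt(170) / 3964081+2 * sqrt(1241) / 73+27798091291247 / 1823477260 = 278.63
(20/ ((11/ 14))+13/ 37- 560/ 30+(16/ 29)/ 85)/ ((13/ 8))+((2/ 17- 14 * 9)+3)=-4635955537/ 39126945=-118.48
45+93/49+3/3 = 2347/49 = 47.90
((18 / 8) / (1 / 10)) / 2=45 / 4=11.25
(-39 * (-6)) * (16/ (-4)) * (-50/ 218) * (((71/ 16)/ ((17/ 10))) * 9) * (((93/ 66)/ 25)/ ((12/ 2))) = 3862755/ 81532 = 47.38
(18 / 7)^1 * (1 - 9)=-20.57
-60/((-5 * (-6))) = -2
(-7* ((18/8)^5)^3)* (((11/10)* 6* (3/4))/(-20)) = 332208.71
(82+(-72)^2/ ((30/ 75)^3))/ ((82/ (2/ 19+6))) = 4702756/ 779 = 6036.91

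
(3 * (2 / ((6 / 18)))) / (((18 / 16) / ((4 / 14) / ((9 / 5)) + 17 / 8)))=2302 / 63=36.54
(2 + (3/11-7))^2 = 2704/121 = 22.35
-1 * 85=-85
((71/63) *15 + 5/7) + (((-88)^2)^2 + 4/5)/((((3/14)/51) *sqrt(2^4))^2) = 22292251030751/105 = 212307152673.82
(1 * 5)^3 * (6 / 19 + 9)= 22125 / 19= 1164.47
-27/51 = -9/17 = -0.53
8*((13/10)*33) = 343.20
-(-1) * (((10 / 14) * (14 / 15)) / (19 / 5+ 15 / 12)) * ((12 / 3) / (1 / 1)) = 160 / 303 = 0.53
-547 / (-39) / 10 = 547 / 390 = 1.40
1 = 1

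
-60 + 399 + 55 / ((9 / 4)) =3271 / 9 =363.44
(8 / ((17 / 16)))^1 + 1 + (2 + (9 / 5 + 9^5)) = 5020213 / 85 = 59061.33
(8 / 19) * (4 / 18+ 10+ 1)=808 / 171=4.73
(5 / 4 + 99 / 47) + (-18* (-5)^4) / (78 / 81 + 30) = -14144371 / 39292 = -359.98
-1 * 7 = -7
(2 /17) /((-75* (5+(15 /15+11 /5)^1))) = -2 /10455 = -0.00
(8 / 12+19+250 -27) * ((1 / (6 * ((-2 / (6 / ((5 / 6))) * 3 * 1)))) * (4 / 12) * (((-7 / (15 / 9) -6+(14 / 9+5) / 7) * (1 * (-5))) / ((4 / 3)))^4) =-58906676396893 / 2500470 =-23558241.61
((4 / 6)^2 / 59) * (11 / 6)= 22 / 1593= 0.01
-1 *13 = -13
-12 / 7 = -1.71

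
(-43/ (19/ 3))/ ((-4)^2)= -129/ 304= -0.42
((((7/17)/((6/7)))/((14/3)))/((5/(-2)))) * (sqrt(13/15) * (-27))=63 * sqrt(195)/850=1.03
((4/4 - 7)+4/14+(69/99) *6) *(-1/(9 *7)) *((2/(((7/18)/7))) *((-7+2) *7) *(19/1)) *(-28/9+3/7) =7577960/4851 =1562.14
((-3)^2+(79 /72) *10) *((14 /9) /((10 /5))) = 5033 /324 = 15.53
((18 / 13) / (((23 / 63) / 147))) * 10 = 1666980 / 299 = 5575.18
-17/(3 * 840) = -17/2520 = -0.01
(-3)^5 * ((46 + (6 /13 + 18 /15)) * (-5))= 752814 /13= 57908.77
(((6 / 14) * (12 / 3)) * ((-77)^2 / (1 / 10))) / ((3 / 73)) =2473240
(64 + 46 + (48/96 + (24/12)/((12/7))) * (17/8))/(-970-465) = -545/6888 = -0.08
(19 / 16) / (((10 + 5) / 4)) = 19 / 60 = 0.32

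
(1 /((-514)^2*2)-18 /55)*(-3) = 28533003 /29061560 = 0.98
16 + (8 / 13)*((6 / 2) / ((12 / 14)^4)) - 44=-17255 / 702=-24.58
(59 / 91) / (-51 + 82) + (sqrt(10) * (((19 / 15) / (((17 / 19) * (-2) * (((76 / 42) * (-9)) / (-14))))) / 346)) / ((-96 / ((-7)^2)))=0.02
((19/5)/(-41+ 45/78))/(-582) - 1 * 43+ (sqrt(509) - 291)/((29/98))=-45516779662/44346945+ 98 * sqrt(509)/29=-950.14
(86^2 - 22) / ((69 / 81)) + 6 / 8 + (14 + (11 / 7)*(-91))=784593 / 92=8528.18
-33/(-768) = 11/256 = 0.04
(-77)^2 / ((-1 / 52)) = -308308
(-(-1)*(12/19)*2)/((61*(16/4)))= 6/1159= 0.01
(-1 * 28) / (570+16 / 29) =-406 / 8273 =-0.05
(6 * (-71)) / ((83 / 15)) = -6390 / 83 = -76.99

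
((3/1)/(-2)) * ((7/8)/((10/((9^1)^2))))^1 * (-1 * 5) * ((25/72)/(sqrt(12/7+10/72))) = 14175 * sqrt(3269)/59776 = 13.56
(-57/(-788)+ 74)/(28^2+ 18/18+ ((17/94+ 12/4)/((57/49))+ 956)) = 156370551/3681114026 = 0.04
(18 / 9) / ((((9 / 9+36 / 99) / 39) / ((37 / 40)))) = 5291 / 100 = 52.91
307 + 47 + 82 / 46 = 8183 / 23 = 355.78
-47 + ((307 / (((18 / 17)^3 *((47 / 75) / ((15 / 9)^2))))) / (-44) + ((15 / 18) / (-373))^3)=-137170371585485147 / 1877655007822176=-73.05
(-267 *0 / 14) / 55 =0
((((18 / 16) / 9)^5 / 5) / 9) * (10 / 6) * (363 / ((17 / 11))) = 0.00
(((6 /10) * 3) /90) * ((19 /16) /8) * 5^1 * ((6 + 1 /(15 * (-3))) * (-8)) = -5111 /7200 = -0.71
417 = 417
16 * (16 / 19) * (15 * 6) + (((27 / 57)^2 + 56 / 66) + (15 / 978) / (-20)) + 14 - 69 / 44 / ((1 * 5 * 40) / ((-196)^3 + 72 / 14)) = 40959030346001 / 679636650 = 60266.07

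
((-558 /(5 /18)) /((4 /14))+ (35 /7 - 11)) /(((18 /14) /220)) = -3612224 /3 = -1204074.67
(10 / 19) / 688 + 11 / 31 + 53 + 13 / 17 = 54.12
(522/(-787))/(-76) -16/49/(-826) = 5521105/605207722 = 0.01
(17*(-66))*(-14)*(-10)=-157080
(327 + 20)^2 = 120409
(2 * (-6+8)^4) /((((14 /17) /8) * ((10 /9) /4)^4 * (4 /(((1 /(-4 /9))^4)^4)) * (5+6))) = 206680312803967789617 /403701760000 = 511962872.80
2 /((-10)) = -1 /5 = -0.20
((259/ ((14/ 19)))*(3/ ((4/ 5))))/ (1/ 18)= 94905/ 4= 23726.25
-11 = -11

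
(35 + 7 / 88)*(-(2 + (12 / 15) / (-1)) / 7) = -1323 / 220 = -6.01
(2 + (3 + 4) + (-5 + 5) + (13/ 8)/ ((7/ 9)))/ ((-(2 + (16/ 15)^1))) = -405/ 112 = -3.62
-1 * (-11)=11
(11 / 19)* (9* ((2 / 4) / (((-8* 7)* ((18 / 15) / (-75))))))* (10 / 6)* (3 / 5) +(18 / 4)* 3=16.41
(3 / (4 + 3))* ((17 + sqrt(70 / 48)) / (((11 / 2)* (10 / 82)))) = 41* sqrt(210) / 770 + 4182 / 385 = 11.63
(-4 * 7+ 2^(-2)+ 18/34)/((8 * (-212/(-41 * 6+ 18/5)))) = -560853/144160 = -3.89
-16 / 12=-4 / 3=-1.33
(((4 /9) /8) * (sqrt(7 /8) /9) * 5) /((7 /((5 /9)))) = 25 * sqrt(14) /40824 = 0.00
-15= -15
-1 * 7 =-7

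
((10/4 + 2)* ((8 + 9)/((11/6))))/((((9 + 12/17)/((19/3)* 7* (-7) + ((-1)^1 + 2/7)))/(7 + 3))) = -11326488/847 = -13372.48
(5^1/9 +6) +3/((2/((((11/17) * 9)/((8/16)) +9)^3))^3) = 2183372381259938974861661/8538327107784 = 255714304886.43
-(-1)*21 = 21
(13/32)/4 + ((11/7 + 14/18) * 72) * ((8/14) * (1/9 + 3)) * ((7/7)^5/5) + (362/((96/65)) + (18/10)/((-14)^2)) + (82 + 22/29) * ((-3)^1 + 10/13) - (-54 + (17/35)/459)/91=1335551671/11007360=121.33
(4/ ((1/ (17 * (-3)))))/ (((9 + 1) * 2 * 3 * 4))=-17/ 20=-0.85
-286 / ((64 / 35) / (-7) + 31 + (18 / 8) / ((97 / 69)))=-27187160 / 3074173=-8.84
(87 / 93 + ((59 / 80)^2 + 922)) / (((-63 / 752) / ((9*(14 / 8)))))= -8611260617 / 49600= -173614.13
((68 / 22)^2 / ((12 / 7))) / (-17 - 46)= -289 / 3267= -0.09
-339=-339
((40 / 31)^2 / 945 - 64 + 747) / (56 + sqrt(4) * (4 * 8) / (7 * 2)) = 11.28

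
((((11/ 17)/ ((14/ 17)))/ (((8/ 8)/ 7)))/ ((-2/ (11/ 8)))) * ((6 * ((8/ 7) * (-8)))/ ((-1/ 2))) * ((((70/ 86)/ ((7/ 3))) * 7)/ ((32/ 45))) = -245025/ 172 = -1424.56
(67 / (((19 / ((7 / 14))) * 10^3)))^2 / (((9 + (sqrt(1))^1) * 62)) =4489 / 895280000000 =0.00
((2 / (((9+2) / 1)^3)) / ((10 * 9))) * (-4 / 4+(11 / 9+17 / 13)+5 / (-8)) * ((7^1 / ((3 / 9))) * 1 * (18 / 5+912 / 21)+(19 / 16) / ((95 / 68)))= 138383 / 9266400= 0.01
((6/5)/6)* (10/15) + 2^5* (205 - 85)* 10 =576002/15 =38400.13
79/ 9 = 8.78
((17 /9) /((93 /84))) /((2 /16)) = 3808 /279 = 13.65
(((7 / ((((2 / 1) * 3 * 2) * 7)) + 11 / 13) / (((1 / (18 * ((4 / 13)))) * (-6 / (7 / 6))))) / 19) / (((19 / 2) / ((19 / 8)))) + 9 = 692561 / 77064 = 8.99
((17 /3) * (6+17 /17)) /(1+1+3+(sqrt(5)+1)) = 238 /31 - 119 * sqrt(5) /93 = 4.82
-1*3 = -3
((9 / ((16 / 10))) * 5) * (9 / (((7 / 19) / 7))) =38475 / 8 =4809.38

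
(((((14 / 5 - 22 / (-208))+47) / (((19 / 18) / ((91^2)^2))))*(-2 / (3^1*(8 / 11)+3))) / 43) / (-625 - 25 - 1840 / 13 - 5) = 58726430826063 / 1607406650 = 36534.89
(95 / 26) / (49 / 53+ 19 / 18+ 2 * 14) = 45315 / 371813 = 0.12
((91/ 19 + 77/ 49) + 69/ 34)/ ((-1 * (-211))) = 0.04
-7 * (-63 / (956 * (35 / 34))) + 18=44091 / 2390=18.45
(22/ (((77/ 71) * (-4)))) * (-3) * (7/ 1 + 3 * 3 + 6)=2343/ 7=334.71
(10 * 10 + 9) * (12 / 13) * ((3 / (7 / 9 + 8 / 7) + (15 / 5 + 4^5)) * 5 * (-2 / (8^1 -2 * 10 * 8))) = 203485560 / 29887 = 6808.50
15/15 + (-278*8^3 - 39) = -142374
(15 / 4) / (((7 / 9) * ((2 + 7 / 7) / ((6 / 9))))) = 15 / 14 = 1.07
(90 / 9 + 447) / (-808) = -0.57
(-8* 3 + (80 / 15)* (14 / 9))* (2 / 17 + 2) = -1696 / 51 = -33.25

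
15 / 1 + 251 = 266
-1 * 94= -94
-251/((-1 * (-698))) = -251/698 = -0.36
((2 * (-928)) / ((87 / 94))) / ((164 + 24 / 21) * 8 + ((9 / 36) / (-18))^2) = -72769536 / 47941639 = -1.52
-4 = -4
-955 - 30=-985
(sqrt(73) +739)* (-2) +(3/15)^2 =-36949/25 - 2* sqrt(73) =-1495.05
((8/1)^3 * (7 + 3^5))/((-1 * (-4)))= 32000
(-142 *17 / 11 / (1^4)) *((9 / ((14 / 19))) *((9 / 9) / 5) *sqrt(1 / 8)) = -206397 *sqrt(2) / 1540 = -189.54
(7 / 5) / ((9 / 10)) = 14 / 9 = 1.56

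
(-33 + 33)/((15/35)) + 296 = 296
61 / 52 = 1.17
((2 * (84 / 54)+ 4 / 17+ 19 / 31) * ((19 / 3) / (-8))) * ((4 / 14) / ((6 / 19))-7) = 5708816 / 298809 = 19.11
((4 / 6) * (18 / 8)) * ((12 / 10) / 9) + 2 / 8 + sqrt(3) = 9 / 20 + sqrt(3) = 2.18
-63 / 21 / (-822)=1 / 274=0.00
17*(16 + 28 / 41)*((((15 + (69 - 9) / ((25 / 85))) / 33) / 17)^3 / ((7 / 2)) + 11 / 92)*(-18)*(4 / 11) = -7080603608808 / 27930474649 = -253.51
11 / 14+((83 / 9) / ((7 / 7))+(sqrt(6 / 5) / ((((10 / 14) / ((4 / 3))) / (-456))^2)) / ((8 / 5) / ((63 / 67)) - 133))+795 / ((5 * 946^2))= 564254555 / 56379708 - 1141152768 * sqrt(30) / 1033975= -6034.97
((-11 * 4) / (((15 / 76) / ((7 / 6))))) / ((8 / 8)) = -260.09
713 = 713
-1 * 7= -7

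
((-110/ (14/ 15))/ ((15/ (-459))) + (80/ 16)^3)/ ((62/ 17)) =222020/ 217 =1023.13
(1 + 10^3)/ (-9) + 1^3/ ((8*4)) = -32023/ 288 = -111.19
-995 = -995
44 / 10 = 22 / 5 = 4.40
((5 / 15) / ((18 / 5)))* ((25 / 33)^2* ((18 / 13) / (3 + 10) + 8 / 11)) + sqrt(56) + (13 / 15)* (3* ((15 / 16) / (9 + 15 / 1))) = 1020582301 / 6996502656 + 2* sqrt(14) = 7.63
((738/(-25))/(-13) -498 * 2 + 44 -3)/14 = -309637/4550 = -68.05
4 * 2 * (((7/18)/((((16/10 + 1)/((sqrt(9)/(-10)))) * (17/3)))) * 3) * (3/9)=-14/221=-0.06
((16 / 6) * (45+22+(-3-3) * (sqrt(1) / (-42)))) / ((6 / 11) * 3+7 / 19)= 89.31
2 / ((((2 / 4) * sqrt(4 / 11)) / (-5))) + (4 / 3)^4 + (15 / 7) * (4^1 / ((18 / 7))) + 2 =688 / 81 -10 * sqrt(11) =-24.67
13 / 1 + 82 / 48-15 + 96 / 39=677 / 312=2.17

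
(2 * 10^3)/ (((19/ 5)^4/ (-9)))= -11250000/ 130321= -86.33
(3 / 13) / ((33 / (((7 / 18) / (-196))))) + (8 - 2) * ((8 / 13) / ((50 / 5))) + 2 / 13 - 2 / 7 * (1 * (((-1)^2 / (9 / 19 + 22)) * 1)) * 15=51142057 / 153873720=0.33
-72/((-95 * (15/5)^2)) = 8/95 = 0.08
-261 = -261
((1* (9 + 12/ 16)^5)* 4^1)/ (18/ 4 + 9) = 3341637/ 128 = 26106.54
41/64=0.64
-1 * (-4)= 4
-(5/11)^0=-1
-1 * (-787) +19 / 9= 7102 / 9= 789.11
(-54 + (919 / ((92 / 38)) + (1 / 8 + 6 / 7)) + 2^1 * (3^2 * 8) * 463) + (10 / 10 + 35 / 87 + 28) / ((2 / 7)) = 67101.48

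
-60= -60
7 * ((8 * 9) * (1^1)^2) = 504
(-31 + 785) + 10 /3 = 2272 /3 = 757.33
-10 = -10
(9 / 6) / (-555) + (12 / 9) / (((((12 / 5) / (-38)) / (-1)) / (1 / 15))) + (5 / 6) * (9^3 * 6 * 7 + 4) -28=254662463 / 9990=25491.74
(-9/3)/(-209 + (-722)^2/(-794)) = 1191/343615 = 0.00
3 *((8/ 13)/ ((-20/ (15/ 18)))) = -1/ 13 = -0.08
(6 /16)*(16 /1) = 6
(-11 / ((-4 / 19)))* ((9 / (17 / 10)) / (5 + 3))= 9405 / 272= 34.58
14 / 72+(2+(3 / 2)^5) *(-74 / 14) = -101839 / 2016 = -50.52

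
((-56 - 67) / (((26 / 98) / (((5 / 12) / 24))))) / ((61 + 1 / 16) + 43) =-2009 / 25974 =-0.08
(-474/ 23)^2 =224676/ 529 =424.72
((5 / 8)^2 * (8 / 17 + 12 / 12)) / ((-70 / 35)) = -625 / 2176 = -0.29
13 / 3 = 4.33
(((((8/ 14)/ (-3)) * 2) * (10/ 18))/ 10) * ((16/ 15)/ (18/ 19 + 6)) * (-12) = 1216/ 31185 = 0.04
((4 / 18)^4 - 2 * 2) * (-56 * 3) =1468768 / 2187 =671.59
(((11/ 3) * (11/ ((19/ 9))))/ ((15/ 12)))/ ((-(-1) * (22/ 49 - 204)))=-35574/ 473765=-0.08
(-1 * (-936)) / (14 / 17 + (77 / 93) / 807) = 1194211512 / 1052023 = 1135.16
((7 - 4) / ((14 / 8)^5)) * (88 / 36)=22528 / 50421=0.45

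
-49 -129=-178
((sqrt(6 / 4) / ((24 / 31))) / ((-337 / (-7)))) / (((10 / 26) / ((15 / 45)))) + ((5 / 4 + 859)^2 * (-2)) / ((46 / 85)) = -1006440885 / 368 + 2821 * sqrt(6) / 242640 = -2734893.68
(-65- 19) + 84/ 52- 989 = -13928/ 13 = -1071.38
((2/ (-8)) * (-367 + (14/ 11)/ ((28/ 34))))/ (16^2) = 1005/ 2816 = 0.36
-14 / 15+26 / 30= -1 / 15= -0.07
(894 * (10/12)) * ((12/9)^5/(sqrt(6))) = 381440 * sqrt(6)/729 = 1281.66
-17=-17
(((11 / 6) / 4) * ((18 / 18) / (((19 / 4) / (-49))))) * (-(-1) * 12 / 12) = -4.73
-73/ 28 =-2.61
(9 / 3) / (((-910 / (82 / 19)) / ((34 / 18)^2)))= -11849 / 233415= -0.05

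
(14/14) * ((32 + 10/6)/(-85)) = -101/255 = -0.40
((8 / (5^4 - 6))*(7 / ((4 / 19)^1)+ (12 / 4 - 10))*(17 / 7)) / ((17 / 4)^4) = 0.00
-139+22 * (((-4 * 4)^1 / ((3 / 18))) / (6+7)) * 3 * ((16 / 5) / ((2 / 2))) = -110411 / 65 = -1698.63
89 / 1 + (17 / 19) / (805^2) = 1095810292 / 12312475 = 89.00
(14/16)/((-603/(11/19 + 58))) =-2597/30552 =-0.09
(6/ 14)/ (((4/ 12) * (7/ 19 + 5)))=57/ 238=0.24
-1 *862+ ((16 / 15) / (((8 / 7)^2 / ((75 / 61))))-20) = -214963 / 244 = -881.00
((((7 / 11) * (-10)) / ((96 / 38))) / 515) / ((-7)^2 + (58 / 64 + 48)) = -532 / 10649067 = -0.00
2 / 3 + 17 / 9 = 23 / 9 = 2.56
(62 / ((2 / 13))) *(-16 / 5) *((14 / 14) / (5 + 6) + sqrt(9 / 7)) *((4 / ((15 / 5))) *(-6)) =51584 / 55 + 154752 *sqrt(7) / 35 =12636.04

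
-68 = -68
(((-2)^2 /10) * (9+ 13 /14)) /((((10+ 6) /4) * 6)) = 139 /840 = 0.17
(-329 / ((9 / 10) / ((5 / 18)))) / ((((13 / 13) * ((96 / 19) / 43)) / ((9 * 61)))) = -409909325 / 864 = -474432.09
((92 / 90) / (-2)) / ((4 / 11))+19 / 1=3167 / 180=17.59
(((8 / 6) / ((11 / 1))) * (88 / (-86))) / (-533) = 16 / 68757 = 0.00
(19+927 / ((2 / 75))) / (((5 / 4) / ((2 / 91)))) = 21404 / 35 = 611.54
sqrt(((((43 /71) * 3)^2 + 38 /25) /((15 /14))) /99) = sqrt(1403516730) /175725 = 0.21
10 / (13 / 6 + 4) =60 / 37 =1.62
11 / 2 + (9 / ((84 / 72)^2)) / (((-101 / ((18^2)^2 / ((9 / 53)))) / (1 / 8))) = -50019113 / 9898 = -5053.46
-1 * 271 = -271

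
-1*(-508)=508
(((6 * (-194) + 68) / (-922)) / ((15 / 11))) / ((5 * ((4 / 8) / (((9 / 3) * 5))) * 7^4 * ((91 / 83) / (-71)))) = -71046008 / 503621755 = -0.14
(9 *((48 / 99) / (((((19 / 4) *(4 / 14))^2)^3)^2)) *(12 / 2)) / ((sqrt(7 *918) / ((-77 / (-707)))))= 0.00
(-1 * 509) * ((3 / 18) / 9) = -509 / 54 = -9.43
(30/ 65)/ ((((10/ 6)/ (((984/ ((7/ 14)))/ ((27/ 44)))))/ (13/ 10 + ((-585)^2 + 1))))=98780487872/ 325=303939962.68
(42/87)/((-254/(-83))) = 581/3683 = 0.16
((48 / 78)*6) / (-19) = -48 / 247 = -0.19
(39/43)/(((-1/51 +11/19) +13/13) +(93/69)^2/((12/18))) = 39982878/188867395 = 0.21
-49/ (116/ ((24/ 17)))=-294/ 493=-0.60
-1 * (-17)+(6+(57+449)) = 529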